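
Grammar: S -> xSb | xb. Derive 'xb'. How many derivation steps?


Derivation: S => xb
Steps: 1


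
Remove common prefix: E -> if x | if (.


Common prefix: 'if'
Factored: E -> if E', E' -> x | (


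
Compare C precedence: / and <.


'/' is multiplicative (level 10); '<' is relational (level 7)
Higher level binds tighter
'/' has higher precedence than '<'


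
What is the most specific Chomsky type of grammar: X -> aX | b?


Right-linear: every RHS is a terminal or a terminal followed by one nonterminal
Classification: Type 3 (Regular)


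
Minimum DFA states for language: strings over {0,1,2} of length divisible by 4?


Track length mod 4: states 0..3, accept at 0
Minimal DFA: 4 states


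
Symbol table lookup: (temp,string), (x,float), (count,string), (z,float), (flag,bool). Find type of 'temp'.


Lookup 'temp' → type string


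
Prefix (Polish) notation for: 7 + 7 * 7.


'*' binds tighter: tree is (+ 7 (* 7 7))
Prefix: + 7 * 7 7


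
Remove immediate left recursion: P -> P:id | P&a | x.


Left-recursive alternatives: P:id, P&a; non-recursive: x
Introduce P': P -> xP', P' -> :idP' | &aP' | ε


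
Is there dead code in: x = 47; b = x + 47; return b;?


x is read by b's definition; b is returned
No dead code


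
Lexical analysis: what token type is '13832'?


Pattern: digits only
Type: INTEGER_LITERAL


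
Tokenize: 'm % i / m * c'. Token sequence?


Scan left to right, longest-match per lexeme
Tokens: ID(m), OP(%), ID(i), OP(/), ID(m), OP(*), ID(c)


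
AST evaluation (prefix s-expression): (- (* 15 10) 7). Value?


Evaluate inner: (* 15 10) = 150
Evaluate root: (- 150 7) = 143
Result: 143


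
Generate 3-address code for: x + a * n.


Break into single-operator statements:
t1 = a * n
t2 = x + t1


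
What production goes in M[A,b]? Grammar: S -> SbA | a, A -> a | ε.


For [A, b]: ε is nullable and 'b' ∈ FOLLOW(A)
Entry: A -> ε


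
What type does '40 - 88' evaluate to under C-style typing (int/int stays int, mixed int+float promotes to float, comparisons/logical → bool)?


Operand types: int - int
Rule: mixed int/float promotes to float; int/int stays int
Result type: int


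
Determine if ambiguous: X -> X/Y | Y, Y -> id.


precedence layered via separate nonterminal Y: deterministic
Unambiguous


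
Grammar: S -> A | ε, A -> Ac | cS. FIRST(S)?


Per alternative of S: FIRST(A) = {c}; FIRST(ε) = {ε}
FIRST(S) = {c, ε}


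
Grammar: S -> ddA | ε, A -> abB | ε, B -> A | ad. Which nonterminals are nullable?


A nonterminal is nullable iff some alternative derives ε (directly, or every symbol in it is nullable)
Nullable: {A, B, S}


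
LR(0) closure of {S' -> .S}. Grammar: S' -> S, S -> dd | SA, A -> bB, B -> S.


Start: S' -> .S
For each item with dot before a nonterminal B, add B -> .γ for every B-production
Closure: [S' -> .S, S -> .dd, S -> .SA]


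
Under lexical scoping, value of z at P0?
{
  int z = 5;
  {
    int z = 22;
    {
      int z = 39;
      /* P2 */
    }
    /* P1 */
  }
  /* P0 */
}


z declared in the same block as P0
z = 5


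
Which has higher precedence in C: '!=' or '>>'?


'>>' is shift (level 8); '!=' is equality (level 6)
Higher level binds tighter
'>>' has higher precedence than '!='


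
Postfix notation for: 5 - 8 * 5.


* has higher precedence, evaluate 8*5 first
Postfix: 5 8 5 * -


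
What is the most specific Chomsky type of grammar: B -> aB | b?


Right-linear: every RHS is a terminal or a terminal followed by one nonterminal
Classification: Type 3 (Regular)


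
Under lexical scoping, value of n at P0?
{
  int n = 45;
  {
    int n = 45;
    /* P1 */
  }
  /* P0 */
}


n declared in the same block as P0
n = 45


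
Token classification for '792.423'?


Pattern: digits with a decimal point
Type: FLOAT_LITERAL


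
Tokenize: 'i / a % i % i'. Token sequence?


Scan left to right, longest-match per lexeme
Tokens: ID(i), OP(/), ID(a), OP(%), ID(i), OP(%), ID(i)


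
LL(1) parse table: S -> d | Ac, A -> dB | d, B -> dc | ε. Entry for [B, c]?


For [B, c]: ε is nullable and 'c' ∈ FOLLOW(B)
Entry: B -> ε


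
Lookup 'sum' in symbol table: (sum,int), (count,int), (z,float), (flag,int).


Lookup 'sum' → type int


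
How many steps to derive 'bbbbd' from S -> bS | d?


Derivation: S => bS => bbS => bbbS => bbbbS => bbbbd
Steps: 5


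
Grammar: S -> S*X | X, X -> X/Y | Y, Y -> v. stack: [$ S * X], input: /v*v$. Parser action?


'/' can extend X; shift to build X -> X/Y
Action: shift


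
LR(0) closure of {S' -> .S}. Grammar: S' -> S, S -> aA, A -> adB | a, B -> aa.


Start: S' -> .S
For each item with dot before a nonterminal B, add B -> .γ for every B-production
Closure: [S' -> .S, S -> .aA]


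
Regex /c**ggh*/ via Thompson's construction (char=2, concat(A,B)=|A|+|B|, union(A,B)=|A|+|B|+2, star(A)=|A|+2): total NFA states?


Syntax tree has 4 char leaf(s), 0 union(s), 3 star(s)
chars contribute 4×2 = 8; each union adds +2; each star adds +2
Total: 8 + 0 + 6 = 14 states


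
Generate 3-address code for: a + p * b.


Break into single-operator statements:
t1 = p * b
t2 = a + t1


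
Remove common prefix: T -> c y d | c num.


Common prefix: 'c'
Factored: T -> c T', T' -> y d | num


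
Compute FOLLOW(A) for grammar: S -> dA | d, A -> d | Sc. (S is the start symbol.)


$ ∈ FOLLOW(S). For each A -> αBβ: add FIRST(β)\{ε} to FOLLOW(B); if β nullable, add FOLLOW(A).
FOLLOW(A) = {$, c}


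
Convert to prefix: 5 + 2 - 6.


left-to-right (same/higher precedence on left): tree is (- (+ 5 2) 6)
Prefix: - + 5 2 6


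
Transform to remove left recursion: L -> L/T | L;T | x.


Left-recursive alternatives: L/T, L;T; non-recursive: x
Introduce L': L -> xL', L' -> /TL' | ;TL' | ε


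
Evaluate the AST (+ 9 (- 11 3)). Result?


Evaluate inner: (- 11 3) = 8
Evaluate root: (+ 9 8) = 17
Result: 17


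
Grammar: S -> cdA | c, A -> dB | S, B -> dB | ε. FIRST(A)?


Per alternative of A: FIRST(dB) = {d}; FIRST(S) = {c}
FIRST(A) = {c, d}


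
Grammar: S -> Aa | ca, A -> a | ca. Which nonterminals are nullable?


A nonterminal is nullable iff some alternative derives ε (directly, or every symbol in it is nullable)
Nullable: {}


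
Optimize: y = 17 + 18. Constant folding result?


17 + 18 = 35 at compile time
Optimized: y = 35


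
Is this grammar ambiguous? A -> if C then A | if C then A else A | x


dangling else: 'if C then if C then x else x' parses two ways
Ambiguous


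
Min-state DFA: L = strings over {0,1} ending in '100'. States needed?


Track the longest suffix of input matching a prefix of '100': 4 classes (prefixes of length 0..3)
Minimal DFA: 4 states


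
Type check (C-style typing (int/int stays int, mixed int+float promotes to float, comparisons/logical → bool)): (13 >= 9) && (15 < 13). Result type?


Operand types: bool && bool
Rule: logical operators take bool operands and yield bool
Result type: bool


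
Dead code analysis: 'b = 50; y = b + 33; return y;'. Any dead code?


b is read by y's definition; y is returned
No dead code


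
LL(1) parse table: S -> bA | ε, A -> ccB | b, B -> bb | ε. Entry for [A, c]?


For [A, c]: 'c' ∈ FIRST(ccB)
Entry: A -> ccB


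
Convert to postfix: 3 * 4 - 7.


Left to right (same or higher precedence on left)
Postfix: 3 4 * 7 -


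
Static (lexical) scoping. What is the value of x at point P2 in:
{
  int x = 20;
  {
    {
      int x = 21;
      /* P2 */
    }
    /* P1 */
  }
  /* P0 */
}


x declared in the same block as P2
x = 21


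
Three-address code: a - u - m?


Break into single-operator statements:
t1 = a - u
t2 = t1 - m


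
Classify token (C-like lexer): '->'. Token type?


Pattern: operator symbol
Type: OPERATOR


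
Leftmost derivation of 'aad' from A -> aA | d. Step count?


Derivation: A => aA => aaA => aad
Steps: 3


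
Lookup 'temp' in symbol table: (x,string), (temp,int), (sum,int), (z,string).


Lookup 'temp' → type int


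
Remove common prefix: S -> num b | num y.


Common prefix: 'num'
Factored: S -> num S', S' -> b | y


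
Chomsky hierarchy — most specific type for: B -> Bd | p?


Left-linear: every RHS is a terminal or one nonterminal followed by a terminal
Classification: Type 3 (Regular)


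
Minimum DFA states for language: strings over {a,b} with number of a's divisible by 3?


Track (count of a) mod 3: states 0..2, accept at 0
Minimal DFA: 3 states


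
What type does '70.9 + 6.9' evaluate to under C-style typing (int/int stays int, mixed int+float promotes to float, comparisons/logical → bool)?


Operand types: float + float
Rule: mixed int/float promotes to float; int/int stays int
Result type: float


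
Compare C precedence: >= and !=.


'>=' is relational (level 7); '!=' is equality (level 6)
Higher level binds tighter
'>=' has higher precedence than '!='


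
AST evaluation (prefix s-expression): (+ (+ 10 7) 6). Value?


Evaluate inner: (+ 10 7) = 17
Evaluate root: (+ 17 6) = 23
Result: 23


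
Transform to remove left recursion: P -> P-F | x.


Left-recursive alternatives: P-F; non-recursive: x
Introduce P': P -> xP', P' -> -FP' | ε


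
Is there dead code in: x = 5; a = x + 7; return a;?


x is read by a's definition; a is returned
No dead code


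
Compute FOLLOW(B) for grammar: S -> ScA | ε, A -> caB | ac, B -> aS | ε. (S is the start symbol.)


$ ∈ FOLLOW(S). For each A -> αBβ: add FIRST(β)\{ε} to FOLLOW(B); if β nullable, add FOLLOW(A).
FOLLOW(B) = {$, c}


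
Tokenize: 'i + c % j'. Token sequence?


Scan left to right, longest-match per lexeme
Tokens: ID(i), OP(+), ID(c), OP(%), ID(j)


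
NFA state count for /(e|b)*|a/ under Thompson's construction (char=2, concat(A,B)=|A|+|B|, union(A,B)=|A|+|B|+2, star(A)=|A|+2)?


Syntax tree has 3 char leaf(s), 2 union(s), 1 star(s)
chars contribute 3×2 = 6; each union adds +2; each star adds +2
Total: 6 + 4 + 2 = 12 states


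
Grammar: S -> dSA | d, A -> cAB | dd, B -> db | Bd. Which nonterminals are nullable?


A nonterminal is nullable iff some alternative derives ε (directly, or every symbol in it is nullable)
Nullable: {}


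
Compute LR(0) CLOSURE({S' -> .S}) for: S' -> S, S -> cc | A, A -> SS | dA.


Start: S' -> .S
For each item with dot before a nonterminal B, add B -> .γ for every B-production
Closure: [S' -> .S, S -> .cc, S -> .A, A -> .SS, A -> .dA]


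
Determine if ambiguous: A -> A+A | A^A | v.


'v+v^v' has two parse trees (no precedence encoded between + and ^)
Ambiguous


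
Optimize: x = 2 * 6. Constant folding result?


2 * 6 = 12 at compile time
Optimized: x = 12


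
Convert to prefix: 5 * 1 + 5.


left-to-right (same/higher precedence on left): tree is (+ (* 5 1) 5)
Prefix: + * 5 1 5


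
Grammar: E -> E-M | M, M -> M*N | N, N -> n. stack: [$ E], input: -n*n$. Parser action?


shift '-' to continue E -> E-M
Action: shift


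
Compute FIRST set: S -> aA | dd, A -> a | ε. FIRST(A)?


Per alternative of A: FIRST(a) = {a}; FIRST(ε) = {ε}
FIRST(A) = {a, ε}


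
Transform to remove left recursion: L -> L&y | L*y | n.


Left-recursive alternatives: L&y, L*y; non-recursive: n
Introduce L': L -> nL', L' -> &yL' | *yL' | ε


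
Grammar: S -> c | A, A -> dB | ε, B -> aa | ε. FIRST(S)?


Per alternative of S: FIRST(c) = {c}; FIRST(A) = {d, ε}
FIRST(S) = {c, d, ε}


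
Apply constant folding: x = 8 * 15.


8 * 15 = 120 at compile time
Optimized: x = 120


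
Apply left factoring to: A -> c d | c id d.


Common prefix: 'c'
Factored: A -> c A', A' -> d | id d


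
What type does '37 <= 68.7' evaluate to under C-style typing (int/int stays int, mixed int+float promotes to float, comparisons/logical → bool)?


Operand types: int <= float
Rule: comparison yields bool
Result type: bool


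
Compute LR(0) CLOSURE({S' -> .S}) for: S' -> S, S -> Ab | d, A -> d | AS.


Start: S' -> .S
For each item with dot before a nonterminal B, add B -> .γ for every B-production
Closure: [S' -> .S, S -> .Ab, S -> .d, A -> .d, A -> .AS]


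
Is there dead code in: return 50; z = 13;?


statement follows a return and is unreachable
Dead: 'z = 13'


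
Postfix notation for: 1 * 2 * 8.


Left to right (same or higher precedence on left)
Postfix: 1 2 * 8 *


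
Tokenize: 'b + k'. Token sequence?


Scan left to right, longest-match per lexeme
Tokens: ID(b), OP(+), ID(k)


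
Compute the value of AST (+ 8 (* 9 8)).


Evaluate inner: (* 9 8) = 72
Evaluate root: (+ 8 72) = 80
Result: 80


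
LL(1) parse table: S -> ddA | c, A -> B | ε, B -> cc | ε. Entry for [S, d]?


For [S, d]: 'd' ∈ FIRST(ddA)
Entry: S -> ddA


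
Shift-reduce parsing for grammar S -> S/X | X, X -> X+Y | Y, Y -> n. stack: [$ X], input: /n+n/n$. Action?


lookahead ∉ {+} so X won't extend; reduce S -> X
Action: reduce (S -> X)


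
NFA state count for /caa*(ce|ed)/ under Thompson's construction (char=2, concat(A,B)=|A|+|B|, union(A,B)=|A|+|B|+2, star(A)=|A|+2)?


Syntax tree has 7 char leaf(s), 1 union(s), 1 star(s)
chars contribute 7×2 = 14; each union adds +2; each star adds +2
Total: 14 + 2 + 2 = 18 states


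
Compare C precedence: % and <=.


'%' is multiplicative (level 10); '<=' is relational (level 7)
Higher level binds tighter
'%' has higher precedence than '<='


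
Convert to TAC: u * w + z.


Break into single-operator statements:
t1 = u * w
t2 = t1 + z


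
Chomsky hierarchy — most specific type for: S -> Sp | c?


Left-linear: every RHS is a terminal or one nonterminal followed by a terminal
Classification: Type 3 (Regular)


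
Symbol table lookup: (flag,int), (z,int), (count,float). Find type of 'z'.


Lookup 'z' → type int


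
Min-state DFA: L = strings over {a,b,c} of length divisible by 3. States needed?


Track length mod 3: states 0..2, accept at 0
Minimal DFA: 3 states


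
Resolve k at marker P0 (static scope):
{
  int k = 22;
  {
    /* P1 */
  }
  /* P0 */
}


k declared in the same block as P0
k = 22


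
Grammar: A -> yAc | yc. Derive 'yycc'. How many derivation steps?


Derivation: A => yAc => yycc
Steps: 2


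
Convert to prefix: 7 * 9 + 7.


left-to-right (same/higher precedence on left): tree is (+ (* 7 9) 7)
Prefix: + * 7 9 7


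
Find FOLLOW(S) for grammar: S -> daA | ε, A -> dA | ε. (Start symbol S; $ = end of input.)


$ ∈ FOLLOW(S). For each A -> αBβ: add FIRST(β)\{ε} to FOLLOW(B); if β nullable, add FOLLOW(A).
FOLLOW(S) = {$}


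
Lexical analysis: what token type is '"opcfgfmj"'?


Pattern: double-quoted sequence
Type: STRING_LITERAL


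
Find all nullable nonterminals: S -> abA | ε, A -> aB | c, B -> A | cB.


A nonterminal is nullable iff some alternative derives ε (directly, or every symbol in it is nullable)
Nullable: {S}


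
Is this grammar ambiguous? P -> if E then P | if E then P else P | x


dangling else: 'if E then if E then x else x' parses two ways
Ambiguous


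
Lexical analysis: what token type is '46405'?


Pattern: digits only
Type: INTEGER_LITERAL


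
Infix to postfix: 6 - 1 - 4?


Left to right (same or higher precedence on left)
Postfix: 6 1 - 4 -


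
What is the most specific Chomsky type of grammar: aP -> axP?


LHS has context (more than one symbol) and |LHS| ≤ |RHS|
Classification: Type 1 (Context-Sensitive)


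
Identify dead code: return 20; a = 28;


statement follows a return and is unreachable
Dead: 'a = 28'


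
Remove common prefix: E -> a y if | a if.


Common prefix: 'a'
Factored: E -> a E', E' -> y if | if


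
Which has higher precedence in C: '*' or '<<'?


'*' is multiplicative (level 10); '<<' is shift (level 8)
Higher level binds tighter
'*' has higher precedence than '<<'


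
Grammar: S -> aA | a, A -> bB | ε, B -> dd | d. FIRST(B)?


Per alternative of B: FIRST(dd) = {d}; FIRST(d) = {d}
FIRST(B) = {d}


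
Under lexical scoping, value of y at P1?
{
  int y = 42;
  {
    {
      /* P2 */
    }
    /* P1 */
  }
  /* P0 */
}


P1's block does not declare y; resolves to the enclosing declaration at depth 0
y = 42


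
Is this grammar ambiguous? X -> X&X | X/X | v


'v&v/v' has two parse trees (no precedence encoded between & and /)
Ambiguous


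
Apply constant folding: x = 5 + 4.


5 + 4 = 9 at compile time
Optimized: x = 9


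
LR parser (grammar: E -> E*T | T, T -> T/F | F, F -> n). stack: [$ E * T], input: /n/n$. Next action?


'/' can extend T; shift to build T -> T/F
Action: shift


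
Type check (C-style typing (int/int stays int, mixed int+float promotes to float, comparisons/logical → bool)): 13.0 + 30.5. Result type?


Operand types: float + float
Rule: mixed int/float promotes to float; int/int stays int
Result type: float


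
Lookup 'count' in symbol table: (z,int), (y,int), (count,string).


Lookup 'count' → type string


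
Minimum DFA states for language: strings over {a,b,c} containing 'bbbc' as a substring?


KMP-style automaton: 4 progress states + 1 absorbing accept = 5
Minimal DFA: 5 states


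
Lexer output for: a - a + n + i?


Scan left to right, longest-match per lexeme
Tokens: ID(a), OP(-), ID(a), OP(+), ID(n), OP(+), ID(i)


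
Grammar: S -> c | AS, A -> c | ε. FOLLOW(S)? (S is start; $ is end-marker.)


$ ∈ FOLLOW(S). For each A -> αBβ: add FIRST(β)\{ε} to FOLLOW(B); if β nullable, add FOLLOW(A).
FOLLOW(S) = {$}


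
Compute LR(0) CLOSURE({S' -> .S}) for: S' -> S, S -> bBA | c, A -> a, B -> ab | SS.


Start: S' -> .S
For each item with dot before a nonterminal B, add B -> .γ for every B-production
Closure: [S' -> .S, S -> .bBA, S -> .c]


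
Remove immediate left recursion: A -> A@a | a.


Left-recursive alternatives: A@a; non-recursive: a
Introduce A': A -> aA', A' -> @aA' | ε


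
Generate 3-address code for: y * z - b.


Break into single-operator statements:
t1 = y * z
t2 = t1 - b


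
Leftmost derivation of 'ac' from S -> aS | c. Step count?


Derivation: S => aS => ac
Steps: 2


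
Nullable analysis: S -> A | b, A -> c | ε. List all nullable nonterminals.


A nonterminal is nullable iff some alternative derives ε (directly, or every symbol in it is nullable)
Nullable: {A, S}


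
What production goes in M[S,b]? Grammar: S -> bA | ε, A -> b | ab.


For [S, b]: 'b' ∈ FIRST(bA)
Entry: S -> bA


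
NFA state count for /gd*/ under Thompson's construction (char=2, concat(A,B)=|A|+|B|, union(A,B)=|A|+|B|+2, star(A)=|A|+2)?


Syntax tree has 2 char leaf(s), 0 union(s), 1 star(s)
chars contribute 2×2 = 4; each union adds +2; each star adds +2
Total: 4 + 0 + 2 = 6 states


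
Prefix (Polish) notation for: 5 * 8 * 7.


left-to-right (same/higher precedence on left): tree is (* (* 5 8) 7)
Prefix: * * 5 8 7


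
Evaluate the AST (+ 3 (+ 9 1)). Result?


Evaluate inner: (+ 9 1) = 10
Evaluate root: (+ 3 10) = 13
Result: 13


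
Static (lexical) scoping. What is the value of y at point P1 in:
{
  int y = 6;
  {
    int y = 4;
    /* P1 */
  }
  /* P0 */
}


y declared in the same block as P1
y = 4


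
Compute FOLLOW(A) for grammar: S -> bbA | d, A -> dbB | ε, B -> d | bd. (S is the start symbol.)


$ ∈ FOLLOW(S). For each A -> αBβ: add FIRST(β)\{ε} to FOLLOW(B); if β nullable, add FOLLOW(A).
FOLLOW(A) = {$}


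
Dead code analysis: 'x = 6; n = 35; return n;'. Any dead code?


x is assigned but never read
Dead: 'x = 6'


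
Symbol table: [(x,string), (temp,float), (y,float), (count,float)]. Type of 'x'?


Lookup 'x' → type string


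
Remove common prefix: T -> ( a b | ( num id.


Common prefix: '('
Factored: T -> ( T', T' -> a b | num id


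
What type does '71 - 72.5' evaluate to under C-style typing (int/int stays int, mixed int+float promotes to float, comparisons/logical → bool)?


Operand types: int - float
Rule: mixed int/float promotes to float; int/int stays int
Result type: float


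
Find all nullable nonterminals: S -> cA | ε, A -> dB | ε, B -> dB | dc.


A nonterminal is nullable iff some alternative derives ε (directly, or every symbol in it is nullable)
Nullable: {A, S}


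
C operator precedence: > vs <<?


'<<' is shift (level 8); '>' is relational (level 7)
Higher level binds tighter
'<<' has higher precedence than '>'


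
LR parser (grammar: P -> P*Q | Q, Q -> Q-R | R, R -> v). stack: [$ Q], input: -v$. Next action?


shift '-' to continue Q -> Q-R
Action: shift


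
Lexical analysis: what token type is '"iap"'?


Pattern: double-quoted sequence
Type: STRING_LITERAL


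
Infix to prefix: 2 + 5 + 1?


left-to-right (same/higher precedence on left): tree is (+ (+ 2 5) 1)
Prefix: + + 2 5 1


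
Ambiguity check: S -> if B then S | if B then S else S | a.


dangling else: 'if B then if B then a else a' parses two ways
Ambiguous


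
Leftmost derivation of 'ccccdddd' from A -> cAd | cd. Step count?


Derivation: A => cAd => ccAdd => cccAddd => ccccdddd
Steps: 4


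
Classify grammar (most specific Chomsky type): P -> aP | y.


Right-linear: every RHS is a terminal or a terminal followed by one nonterminal
Classification: Type 3 (Regular)


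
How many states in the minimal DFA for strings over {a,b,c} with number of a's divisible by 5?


Track (count of a) mod 5: states 0..4, accept at 0
Minimal DFA: 5 states


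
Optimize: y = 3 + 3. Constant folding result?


3 + 3 = 6 at compile time
Optimized: y = 6


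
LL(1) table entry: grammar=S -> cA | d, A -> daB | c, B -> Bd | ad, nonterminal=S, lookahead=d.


For [S, d]: 'd' ∈ FIRST(d)
Entry: S -> d


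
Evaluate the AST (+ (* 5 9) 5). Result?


Evaluate inner: (* 5 9) = 45
Evaluate root: (+ 45 5) = 50
Result: 50


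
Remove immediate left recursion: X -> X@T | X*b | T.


Left-recursive alternatives: X@T, X*b; non-recursive: T
Introduce X': X -> TX', X' -> @TX' | *bX' | ε


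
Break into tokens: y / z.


Scan left to right, longest-match per lexeme
Tokens: ID(y), OP(/), ID(z)


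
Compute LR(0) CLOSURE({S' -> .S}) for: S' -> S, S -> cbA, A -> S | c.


Start: S' -> .S
For each item with dot before a nonterminal B, add B -> .γ for every B-production
Closure: [S' -> .S, S -> .cbA]


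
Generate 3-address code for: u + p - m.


Break into single-operator statements:
t1 = u + p
t2 = t1 - m


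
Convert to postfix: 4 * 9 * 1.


Left to right (same or higher precedence on left)
Postfix: 4 9 * 1 *


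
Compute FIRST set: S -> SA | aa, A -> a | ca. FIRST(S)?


Per alternative of S: FIRST(SA) = {a}; FIRST(aa) = {a}
FIRST(S) = {a}


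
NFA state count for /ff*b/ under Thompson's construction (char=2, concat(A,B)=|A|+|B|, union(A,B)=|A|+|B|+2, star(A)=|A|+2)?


Syntax tree has 3 char leaf(s), 0 union(s), 1 star(s)
chars contribute 3×2 = 6; each union adds +2; each star adds +2
Total: 6 + 0 + 2 = 8 states


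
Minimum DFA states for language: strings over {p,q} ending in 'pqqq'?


Track the longest suffix of input matching a prefix of 'pqqq': 5 classes (prefixes of length 0..4)
Minimal DFA: 5 states


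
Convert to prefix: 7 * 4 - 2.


left-to-right (same/higher precedence on left): tree is (- (* 7 4) 2)
Prefix: - * 7 4 2


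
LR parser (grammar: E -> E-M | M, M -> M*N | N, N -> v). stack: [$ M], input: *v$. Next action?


shift '*' to continue M -> M*N
Action: shift


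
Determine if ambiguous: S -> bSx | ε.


balanced b^n…x^n: each string has a unique parse
Unambiguous


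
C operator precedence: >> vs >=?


'>>' is shift (level 8); '>=' is relational (level 7)
Higher level binds tighter
'>>' has higher precedence than '>='


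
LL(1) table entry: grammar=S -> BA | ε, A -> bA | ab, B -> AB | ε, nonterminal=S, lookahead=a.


For [S, a]: 'a' ∈ FIRST(BA)
Entry: S -> BA


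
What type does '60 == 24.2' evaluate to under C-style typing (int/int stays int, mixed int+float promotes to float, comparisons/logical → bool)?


Operand types: int == float
Rule: comparison yields bool
Result type: bool


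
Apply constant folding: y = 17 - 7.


17 - 7 = 10 at compile time
Optimized: y = 10


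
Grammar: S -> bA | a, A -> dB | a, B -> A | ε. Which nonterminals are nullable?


A nonterminal is nullable iff some alternative derives ε (directly, or every symbol in it is nullable)
Nullable: {B}


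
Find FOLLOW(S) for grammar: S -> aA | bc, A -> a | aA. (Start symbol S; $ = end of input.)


$ ∈ FOLLOW(S). For each A -> αBβ: add FIRST(β)\{ε} to FOLLOW(B); if β nullable, add FOLLOW(A).
FOLLOW(S) = {$}


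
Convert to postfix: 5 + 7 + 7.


Left to right (same or higher precedence on left)
Postfix: 5 7 + 7 +


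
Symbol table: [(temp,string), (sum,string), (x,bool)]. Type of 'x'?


Lookup 'x' → type bool


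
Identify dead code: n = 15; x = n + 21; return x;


n is read by x's definition; x is returned
No dead code


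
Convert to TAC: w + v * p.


Break into single-operator statements:
t1 = v * p
t2 = w + t1


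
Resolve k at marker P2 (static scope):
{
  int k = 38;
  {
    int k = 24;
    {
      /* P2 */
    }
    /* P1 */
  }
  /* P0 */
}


P2's block does not declare k; resolves to the enclosing declaration at depth 1
k = 24


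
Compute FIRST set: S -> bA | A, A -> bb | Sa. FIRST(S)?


Per alternative of S: FIRST(bA) = {b}; FIRST(A) = {b}
FIRST(S) = {b}


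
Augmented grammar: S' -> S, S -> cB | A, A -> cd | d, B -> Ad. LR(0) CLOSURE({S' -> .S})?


Start: S' -> .S
For each item with dot before a nonterminal B, add B -> .γ for every B-production
Closure: [S' -> .S, S -> .cB, S -> .A, A -> .cd, A -> .d]


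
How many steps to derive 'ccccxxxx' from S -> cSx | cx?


Derivation: S => cSx => ccSxx => cccSxxx => ccccxxxx
Steps: 4


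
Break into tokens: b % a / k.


Scan left to right, longest-match per lexeme
Tokens: ID(b), OP(%), ID(a), OP(/), ID(k)


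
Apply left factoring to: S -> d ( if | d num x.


Common prefix: 'd'
Factored: S -> d S', S' -> ( if | num x


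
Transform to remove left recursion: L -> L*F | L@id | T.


Left-recursive alternatives: L*F, L@id; non-recursive: T
Introduce L': L -> TL', L' -> *FL' | @idL' | ε


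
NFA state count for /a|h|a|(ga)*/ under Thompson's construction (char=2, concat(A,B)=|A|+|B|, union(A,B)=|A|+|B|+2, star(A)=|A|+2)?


Syntax tree has 5 char leaf(s), 3 union(s), 1 star(s)
chars contribute 5×2 = 10; each union adds +2; each star adds +2
Total: 10 + 6 + 2 = 18 states


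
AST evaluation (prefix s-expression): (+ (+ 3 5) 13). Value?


Evaluate inner: (+ 3 5) = 8
Evaluate root: (+ 8 13) = 21
Result: 21


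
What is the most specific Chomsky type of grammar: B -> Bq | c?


Left-linear: every RHS is a terminal or one nonterminal followed by a terminal
Classification: Type 3 (Regular)


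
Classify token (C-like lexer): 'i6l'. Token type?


Pattern: letter/underscore followed by alphanumerics, not a keyword
Type: IDENTIFIER


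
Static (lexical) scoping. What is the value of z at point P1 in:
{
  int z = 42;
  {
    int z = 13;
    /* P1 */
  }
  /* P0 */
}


z declared in the same block as P1
z = 13


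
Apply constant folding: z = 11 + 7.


11 + 7 = 18 at compile time
Optimized: z = 18


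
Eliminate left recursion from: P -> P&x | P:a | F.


Left-recursive alternatives: P&x, P:a; non-recursive: F
Introduce P': P -> FP', P' -> &xP' | :aP' | ε


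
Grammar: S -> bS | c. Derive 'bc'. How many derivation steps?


Derivation: S => bS => bc
Steps: 2


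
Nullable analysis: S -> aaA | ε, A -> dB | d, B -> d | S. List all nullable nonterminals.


A nonterminal is nullable iff some alternative derives ε (directly, or every symbol in it is nullable)
Nullable: {B, S}


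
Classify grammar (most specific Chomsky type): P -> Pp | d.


Left-linear: every RHS is a terminal or one nonterminal followed by a terminal
Classification: Type 3 (Regular)


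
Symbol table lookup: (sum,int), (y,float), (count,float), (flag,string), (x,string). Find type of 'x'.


Lookup 'x' → type string


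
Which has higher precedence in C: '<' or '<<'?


'<<' is shift (level 8); '<' is relational (level 7)
Higher level binds tighter
'<<' has higher precedence than '<'


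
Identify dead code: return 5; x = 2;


statement follows a return and is unreachable
Dead: 'x = 2'


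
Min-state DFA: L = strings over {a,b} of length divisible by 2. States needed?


Track length mod 2: states 0..1, accept at 0
Minimal DFA: 2 states


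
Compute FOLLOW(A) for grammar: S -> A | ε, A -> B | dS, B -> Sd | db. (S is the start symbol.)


$ ∈ FOLLOW(S). For each A -> αBβ: add FIRST(β)\{ε} to FOLLOW(B); if β nullable, add FOLLOW(A).
FOLLOW(A) = {$, d}


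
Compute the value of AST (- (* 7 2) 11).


Evaluate inner: (* 7 2) = 14
Evaluate root: (- 14 11) = 3
Result: 3


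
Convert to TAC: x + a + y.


Break into single-operator statements:
t1 = x + a
t2 = t1 + y


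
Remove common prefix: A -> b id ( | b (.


Common prefix: 'b'
Factored: A -> b A', A' -> id ( | (


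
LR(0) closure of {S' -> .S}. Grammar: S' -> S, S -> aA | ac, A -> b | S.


Start: S' -> .S
For each item with dot before a nonterminal B, add B -> .γ for every B-production
Closure: [S' -> .S, S -> .aA, S -> .ac]


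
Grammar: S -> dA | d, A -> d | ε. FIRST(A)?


Per alternative of A: FIRST(d) = {d}; FIRST(ε) = {ε}
FIRST(A) = {d, ε}


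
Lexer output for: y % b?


Scan left to right, longest-match per lexeme
Tokens: ID(y), OP(%), ID(b)


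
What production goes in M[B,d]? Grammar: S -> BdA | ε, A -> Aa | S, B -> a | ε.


For [B, d]: ε is nullable and 'd' ∈ FOLLOW(B)
Entry: B -> ε


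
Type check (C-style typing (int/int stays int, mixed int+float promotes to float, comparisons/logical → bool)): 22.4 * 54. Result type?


Operand types: float * int
Rule: mixed int/float promotes to float; int/int stays int
Result type: float


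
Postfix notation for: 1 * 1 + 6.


Left to right (same or higher precedence on left)
Postfix: 1 1 * 6 +


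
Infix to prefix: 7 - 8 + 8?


left-to-right (same/higher precedence on left): tree is (+ (- 7 8) 8)
Prefix: + - 7 8 8


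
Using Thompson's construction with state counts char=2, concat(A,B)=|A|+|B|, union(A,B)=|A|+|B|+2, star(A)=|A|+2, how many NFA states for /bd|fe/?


Syntax tree has 4 char leaf(s), 1 union(s), 0 star(s)
chars contribute 4×2 = 8; each union adds +2; each star adds +2
Total: 8 + 2 + 0 = 10 states


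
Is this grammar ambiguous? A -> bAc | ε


balanced b^n…c^n: each string has a unique parse
Unambiguous


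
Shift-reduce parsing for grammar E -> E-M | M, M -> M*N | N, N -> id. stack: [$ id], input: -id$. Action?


'id' on top is the handle for N -> id
Action: reduce (N -> id)


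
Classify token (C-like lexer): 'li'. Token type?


Pattern: letter/underscore followed by alphanumerics, not a keyword
Type: IDENTIFIER


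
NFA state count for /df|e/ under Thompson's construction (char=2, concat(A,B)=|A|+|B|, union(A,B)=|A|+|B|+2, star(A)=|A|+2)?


Syntax tree has 3 char leaf(s), 1 union(s), 0 star(s)
chars contribute 3×2 = 6; each union adds +2; each star adds +2
Total: 6 + 2 + 0 = 8 states


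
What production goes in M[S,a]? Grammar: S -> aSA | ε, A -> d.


For [S, a]: 'a' ∈ FIRST(aSA)
Entry: S -> aSA


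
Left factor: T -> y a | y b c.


Common prefix: 'y'
Factored: T -> y T', T' -> a | b c


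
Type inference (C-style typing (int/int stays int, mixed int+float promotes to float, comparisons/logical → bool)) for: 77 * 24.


Operand types: int * int
Rule: mixed int/float promotes to float; int/int stays int
Result type: int


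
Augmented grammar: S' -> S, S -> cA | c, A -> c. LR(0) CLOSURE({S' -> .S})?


Start: S' -> .S
For each item with dot before a nonterminal B, add B -> .γ for every B-production
Closure: [S' -> .S, S -> .cA, S -> .c]


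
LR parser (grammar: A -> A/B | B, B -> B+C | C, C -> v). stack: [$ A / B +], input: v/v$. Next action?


no handle; shift 'v'
Action: shift


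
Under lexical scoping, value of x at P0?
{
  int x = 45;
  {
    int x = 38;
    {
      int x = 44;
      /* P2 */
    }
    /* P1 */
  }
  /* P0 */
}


x declared in the same block as P0
x = 45


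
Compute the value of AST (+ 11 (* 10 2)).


Evaluate inner: (* 10 2) = 20
Evaluate root: (+ 11 20) = 31
Result: 31


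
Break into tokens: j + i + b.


Scan left to right, longest-match per lexeme
Tokens: ID(j), OP(+), ID(i), OP(+), ID(b)


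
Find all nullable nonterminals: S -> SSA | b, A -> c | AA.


A nonterminal is nullable iff some alternative derives ε (directly, or every symbol in it is nullable)
Nullable: {}


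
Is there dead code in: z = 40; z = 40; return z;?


first assignment to z is overwritten before any read
Dead: 'z = 40'


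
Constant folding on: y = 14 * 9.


14 * 9 = 126 at compile time
Optimized: y = 126


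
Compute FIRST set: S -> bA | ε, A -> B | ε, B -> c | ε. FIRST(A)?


Per alternative of A: FIRST(B) = {c, ε}; FIRST(ε) = {ε}
FIRST(A) = {c, ε}


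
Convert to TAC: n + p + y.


Break into single-operator statements:
t1 = n + p
t2 = t1 + y


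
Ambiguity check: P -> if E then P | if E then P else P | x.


dangling else: 'if E then if E then x else x' parses two ways
Ambiguous


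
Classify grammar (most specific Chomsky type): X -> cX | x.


Right-linear: every RHS is a terminal or a terminal followed by one nonterminal
Classification: Type 3 (Regular)


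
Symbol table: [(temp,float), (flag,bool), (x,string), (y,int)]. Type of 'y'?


Lookup 'y' → type int


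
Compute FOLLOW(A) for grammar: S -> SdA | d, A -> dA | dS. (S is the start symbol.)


$ ∈ FOLLOW(S). For each A -> αBβ: add FIRST(β)\{ε} to FOLLOW(B); if β nullable, add FOLLOW(A).
FOLLOW(A) = {$, d}


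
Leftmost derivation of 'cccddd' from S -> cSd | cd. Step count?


Derivation: S => cSd => ccSdd => cccddd
Steps: 3


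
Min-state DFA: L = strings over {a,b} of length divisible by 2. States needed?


Track length mod 2: states 0..1, accept at 0
Minimal DFA: 2 states


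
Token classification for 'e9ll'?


Pattern: letter/underscore followed by alphanumerics, not a keyword
Type: IDENTIFIER


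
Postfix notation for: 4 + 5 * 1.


* has higher precedence, evaluate 5*1 first
Postfix: 4 5 1 * +


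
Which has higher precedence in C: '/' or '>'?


'/' is multiplicative (level 10); '>' is relational (level 7)
Higher level binds tighter
'/' has higher precedence than '>'


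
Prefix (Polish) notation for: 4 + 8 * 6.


'*' binds tighter: tree is (+ 4 (* 8 6))
Prefix: + 4 * 8 6


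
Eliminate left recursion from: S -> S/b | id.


Left-recursive alternatives: S/b; non-recursive: id
Introduce S': S -> idS', S' -> /bS' | ε


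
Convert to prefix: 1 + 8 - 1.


left-to-right (same/higher precedence on left): tree is (- (+ 1 8) 1)
Prefix: - + 1 8 1


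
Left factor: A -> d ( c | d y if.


Common prefix: 'd'
Factored: A -> d A', A' -> ( c | y if


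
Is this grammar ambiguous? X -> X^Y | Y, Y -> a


precedence layered via separate nonterminal Y: deterministic
Unambiguous


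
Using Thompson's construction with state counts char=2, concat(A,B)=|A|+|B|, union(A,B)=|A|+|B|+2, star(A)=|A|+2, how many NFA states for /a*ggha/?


Syntax tree has 5 char leaf(s), 0 union(s), 1 star(s)
chars contribute 5×2 = 10; each union adds +2; each star adds +2
Total: 10 + 0 + 2 = 12 states


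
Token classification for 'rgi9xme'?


Pattern: letter/underscore followed by alphanumerics, not a keyword
Type: IDENTIFIER


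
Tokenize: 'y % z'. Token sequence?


Scan left to right, longest-match per lexeme
Tokens: ID(y), OP(%), ID(z)


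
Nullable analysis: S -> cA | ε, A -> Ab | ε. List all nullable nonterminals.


A nonterminal is nullable iff some alternative derives ε (directly, or every symbol in it is nullable)
Nullable: {A, S}


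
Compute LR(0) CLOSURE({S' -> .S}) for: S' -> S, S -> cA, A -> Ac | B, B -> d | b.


Start: S' -> .S
For each item with dot before a nonterminal B, add B -> .γ for every B-production
Closure: [S' -> .S, S -> .cA]


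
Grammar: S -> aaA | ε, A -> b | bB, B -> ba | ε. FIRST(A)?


Per alternative of A: FIRST(b) = {b}; FIRST(bB) = {b}
FIRST(A) = {b}


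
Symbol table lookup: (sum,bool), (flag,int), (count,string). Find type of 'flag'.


Lookup 'flag' → type int


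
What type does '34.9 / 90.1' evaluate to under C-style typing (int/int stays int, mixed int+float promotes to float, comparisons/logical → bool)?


Operand types: float / float
Rule: mixed int/float promotes to float; int/int stays int
Result type: float


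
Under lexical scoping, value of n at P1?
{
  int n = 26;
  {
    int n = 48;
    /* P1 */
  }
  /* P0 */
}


n declared in the same block as P1
n = 48


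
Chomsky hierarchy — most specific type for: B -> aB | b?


Right-linear: every RHS is a terminal or a terminal followed by one nonterminal
Classification: Type 3 (Regular)


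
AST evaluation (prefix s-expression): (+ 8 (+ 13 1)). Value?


Evaluate inner: (+ 13 1) = 14
Evaluate root: (+ 8 14) = 22
Result: 22


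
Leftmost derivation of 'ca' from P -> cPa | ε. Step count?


Derivation: P => cPa => ca
Steps: 2


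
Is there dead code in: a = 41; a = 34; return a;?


first assignment to a is overwritten before any read
Dead: 'a = 41'


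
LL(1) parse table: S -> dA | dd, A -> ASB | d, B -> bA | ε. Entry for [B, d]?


For [B, d]: ε is nullable and 'd' ∈ FOLLOW(B)
Entry: B -> ε


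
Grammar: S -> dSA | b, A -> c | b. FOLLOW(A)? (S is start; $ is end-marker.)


$ ∈ FOLLOW(S). For each A -> αBβ: add FIRST(β)\{ε} to FOLLOW(B); if β nullable, add FOLLOW(A).
FOLLOW(A) = {$, b, c}


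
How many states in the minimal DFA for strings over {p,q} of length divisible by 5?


Track length mod 5: states 0..4, accept at 0
Minimal DFA: 5 states


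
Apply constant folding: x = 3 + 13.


3 + 13 = 16 at compile time
Optimized: x = 16


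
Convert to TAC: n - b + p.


Break into single-operator statements:
t1 = n - b
t2 = t1 + p


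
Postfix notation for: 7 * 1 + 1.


Left to right (same or higher precedence on left)
Postfix: 7 1 * 1 +


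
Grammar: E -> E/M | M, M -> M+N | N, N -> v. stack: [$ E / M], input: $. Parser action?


handle 'E/M' on top; lookahead ∈ FOLLOW(E) = {/, $}
Action: reduce (E -> E/M)


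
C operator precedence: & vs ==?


'==' is equality (level 6); '&' is bitwise AND (level 5)
Higher level binds tighter
'==' has higher precedence than '&'


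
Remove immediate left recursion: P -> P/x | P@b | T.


Left-recursive alternatives: P/x, P@b; non-recursive: T
Introduce P': P -> TP', P' -> /xP' | @bP' | ε


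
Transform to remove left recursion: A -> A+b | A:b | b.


Left-recursive alternatives: A+b, A:b; non-recursive: b
Introduce A': A -> bA', A' -> +bA' | :bA' | ε


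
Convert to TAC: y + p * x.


Break into single-operator statements:
t1 = p * x
t2 = y + t1
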